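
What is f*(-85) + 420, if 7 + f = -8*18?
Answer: 13255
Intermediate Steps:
f = -151 (f = -7 - 8*18 = -7 - 144 = -151)
f*(-85) + 420 = -151*(-85) + 420 = 12835 + 420 = 13255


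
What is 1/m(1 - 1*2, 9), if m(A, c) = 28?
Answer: 1/28 ≈ 0.035714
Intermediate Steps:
1/m(1 - 1*2, 9) = 1/28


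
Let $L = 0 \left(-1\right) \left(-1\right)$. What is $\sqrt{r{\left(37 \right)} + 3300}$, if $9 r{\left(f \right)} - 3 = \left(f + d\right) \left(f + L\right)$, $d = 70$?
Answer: $\frac{\sqrt{33662}}{3} \approx 61.157$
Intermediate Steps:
$L = 0$ ($L = 0 \left(-1\right) = 0$)
$r{\left(f \right)} = \frac{1}{3} + \frac{f \left(70 + f\right)}{9}$ ($r{\left(f \right)} = \frac{1}{3} + \frac{\left(f + 70\right) \left(f + 0\right)}{9} = \frac{1}{3} + \frac{\left(70 + f\right) f}{9} = \frac{1}{3} + \frac{f \left(70 + f\right)}{9}$)
$\sqrt{r{\left(37 \right)} + 3300} = \sqrt{\left(\frac{1}{3} + \frac{37^{2}}{9} + \frac{70}{9} \cdot 37\right) + 3300} = \sqrt{\left(\frac{1}{3} + \frac{1}{9} \cdot 1369 + \frac{2590}{9}\right) + 3300} = \sqrt{\left(\frac{1}{3} + \frac{1369}{9} + \frac{2590}{9}\right) + 3300} = \sqrt{\frac{3962}{9} + 3300} = \sqrt{\frac{33662}{9}} = \frac{\sqrt{33662}}{3}$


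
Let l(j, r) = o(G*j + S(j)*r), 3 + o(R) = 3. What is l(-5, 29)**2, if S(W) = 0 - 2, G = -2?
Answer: 0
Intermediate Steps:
S(W) = -2
o(R) = 0 (o(R) = -3 + 3 = 0)
l(j, r) = 0
l(-5, 29)**2 = 0**2 = 0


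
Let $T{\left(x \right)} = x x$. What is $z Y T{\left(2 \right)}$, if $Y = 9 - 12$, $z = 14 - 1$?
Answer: $-156$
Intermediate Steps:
$T{\left(x \right)} = x^{2}$
$z = 13$ ($z = 14 - 1 = 13$)
$Y = -3$ ($Y = 9 - 12 = -3$)
$z Y T{\left(2 \right)} = 13 \left(-3\right) 2^{2} = \left(-39\right) 4 = -156$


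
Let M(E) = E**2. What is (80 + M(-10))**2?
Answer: 32400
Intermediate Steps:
(80 + M(-10))**2 = (80 + (-10)**2)**2 = (80 + 100)**2 = 180**2 = 32400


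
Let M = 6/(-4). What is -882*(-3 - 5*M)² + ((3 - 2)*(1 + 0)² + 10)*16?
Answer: -35369/2 ≈ -17685.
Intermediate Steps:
M = -3/2 (M = 6*(-¼) = -3/2 ≈ -1.5000)
-882*(-3 - 5*M)² + ((3 - 2)*(1 + 0)² + 10)*16 = -882*(-3 - 5*(-3/2))² + ((3 - 2)*(1 + 0)² + 10)*16 = -882*(-3 + 15/2)² + (1*1² + 10)*16 = -882*(9/2)² + (1*1 + 10)*16 = -882*81/4 + (1 + 10)*16 = -35721/2 + 11*16 = -35721/2 + 176 = -35369/2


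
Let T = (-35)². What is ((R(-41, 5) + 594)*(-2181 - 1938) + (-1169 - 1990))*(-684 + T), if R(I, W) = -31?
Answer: -1256286396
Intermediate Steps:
T = 1225
((R(-41, 5) + 594)*(-2181 - 1938) + (-1169 - 1990))*(-684 + T) = ((-31 + 594)*(-2181 - 1938) + (-1169 - 1990))*(-684 + 1225) = (563*(-4119) - 3159)*541 = (-2318997 - 3159)*541 = -2322156*541 = -1256286396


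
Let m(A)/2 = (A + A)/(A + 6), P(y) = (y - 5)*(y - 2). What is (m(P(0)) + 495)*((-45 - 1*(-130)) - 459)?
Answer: -186065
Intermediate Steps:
P(y) = (-5 + y)*(-2 + y)
m(A) = 4*A/(6 + A) (m(A) = 2*((A + A)/(A + 6)) = 2*((2*A)/(6 + A)) = 2*(2*A/(6 + A)) = 4*A/(6 + A))
(m(P(0)) + 495)*((-45 - 1*(-130)) - 459) = (4*(10 + 0**2 - 7*0)/(6 + (10 + 0**2 - 7*0)) + 495)*((-45 - 1*(-130)) - 459) = (4*(10 + 0 + 0)/(6 + (10 + 0 + 0)) + 495)*((-45 + 130) - 459) = (4*10/(6 + 10) + 495)*(85 - 459) = (4*10/16 + 495)*(-374) = (4*10*(1/16) + 495)*(-374) = (5/2 + 495)*(-374) = (995/2)*(-374) = -186065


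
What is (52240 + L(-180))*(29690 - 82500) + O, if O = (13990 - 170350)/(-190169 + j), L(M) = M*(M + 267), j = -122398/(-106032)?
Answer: -3895237191979333448/2016387701 ≈ -1.9318e+9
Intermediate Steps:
j = 61199/53016 (j = -122398*(-1/106032) = 61199/53016 ≈ 1.1544)
L(M) = M*(267 + M)
O = 1657916352/2016387701 (O = (13990 - 170350)/(-190169 + 61199/53016) = -156360/(-10081938505/53016) = -156360*(-53016/10081938505) = 1657916352/2016387701 ≈ 0.82222)
(52240 + L(-180))*(29690 - 82500) + O = (52240 - 180*(267 - 180))*(29690 - 82500) + 1657916352/2016387701 = (52240 - 180*87)*(-52810) + 1657916352/2016387701 = (52240 - 15660)*(-52810) + 1657916352/2016387701 = 36580*(-52810) + 1657916352/2016387701 = -1931789800 + 1657916352/2016387701 = -3895237191979333448/2016387701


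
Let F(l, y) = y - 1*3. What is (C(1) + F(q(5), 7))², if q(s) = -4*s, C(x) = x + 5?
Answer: 100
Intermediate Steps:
C(x) = 5 + x
F(l, y) = -3 + y (F(l, y) = y - 3 = -3 + y)
(C(1) + F(q(5), 7))² = ((5 + 1) + (-3 + 7))² = (6 + 4)² = 10² = 100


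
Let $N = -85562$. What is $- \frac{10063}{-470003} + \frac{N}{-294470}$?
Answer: $\frac{744442212}{2386237645} \approx 0.31197$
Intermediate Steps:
$- \frac{10063}{-470003} + \frac{N}{-294470} = - \frac{10063}{-470003} - \frac{85562}{-294470} = \left(-10063\right) \left(- \frac{1}{470003}\right) - - \frac{42781}{147235} = \frac{347}{16207} + \frac{42781}{147235} = \frac{744442212}{2386237645}$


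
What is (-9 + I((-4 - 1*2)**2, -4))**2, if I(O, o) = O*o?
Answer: 23409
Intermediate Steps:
(-9 + I((-4 - 1*2)**2, -4))**2 = (-9 + (-4 - 1*2)**2*(-4))**2 = (-9 + (-4 - 2)**2*(-4))**2 = (-9 + (-6)**2*(-4))**2 = (-9 + 36*(-4))**2 = (-9 - 144)**2 = (-153)**2 = 23409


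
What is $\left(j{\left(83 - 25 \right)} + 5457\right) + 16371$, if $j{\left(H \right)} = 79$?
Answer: $21907$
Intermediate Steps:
$\left(j{\left(83 - 25 \right)} + 5457\right) + 16371 = \left(79 + 5457\right) + 16371 = 5536 + 16371 = 21907$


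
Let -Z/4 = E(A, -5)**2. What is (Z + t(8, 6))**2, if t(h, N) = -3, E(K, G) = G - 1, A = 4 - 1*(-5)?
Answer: 21609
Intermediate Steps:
A = 9 (A = 4 + 5 = 9)
E(K, G) = -1 + G
Z = -144 (Z = -4*(-1 - 5)**2 = -4*(-6)**2 = -4*36 = -144)
(Z + t(8, 6))**2 = (-144 - 3)**2 = (-147)**2 = 21609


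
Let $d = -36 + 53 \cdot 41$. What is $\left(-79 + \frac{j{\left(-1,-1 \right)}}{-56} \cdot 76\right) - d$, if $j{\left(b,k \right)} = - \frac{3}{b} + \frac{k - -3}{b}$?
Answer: $- \frac{31043}{14} \approx -2217.4$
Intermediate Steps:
$j{\left(b,k \right)} = - \frac{3}{b} + \frac{3 + k}{b}$ ($j{\left(b,k \right)} = - \frac{3}{b} + \frac{k + 3}{b} = - \frac{3}{b} + \frac{3 + k}{b}$)
$d = 2137$ ($d = -36 + 2173 = 2137$)
$\left(-79 + \frac{j{\left(-1,-1 \right)}}{-56} \cdot 76\right) - d = \left(-79 + \frac{\left(-1\right) \frac{1}{-1}}{-56} \cdot 76\right) - 2137 = \left(-79 + \left(-1\right) \left(-1\right) \left(- \frac{1}{56}\right) 76\right) - 2137 = \left(-79 + 1 \left(- \frac{1}{56}\right) 76\right) - 2137 = \left(-79 - \frac{19}{14}\right) - 2137 = - \frac{1125}{14} - 2137 = - \frac{31043}{14}$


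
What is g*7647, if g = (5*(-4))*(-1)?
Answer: 152940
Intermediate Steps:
g = 20 (g = -20*(-1) = 20)
g*7647 = 20*7647 = 152940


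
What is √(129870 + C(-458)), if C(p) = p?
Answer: 2*√32353 ≈ 359.74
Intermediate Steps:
√(129870 + C(-458)) = √(129870 - 458) = √129412 = 2*√32353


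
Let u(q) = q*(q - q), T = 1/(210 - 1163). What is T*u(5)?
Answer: 0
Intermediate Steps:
T = -1/953 (T = 1/(-953) = -1/953 ≈ -0.0010493)
u(q) = 0 (u(q) = q*0 = 0)
T*u(5) = -1/953*0 = 0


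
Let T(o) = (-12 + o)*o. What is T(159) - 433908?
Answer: -410535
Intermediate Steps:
T(o) = o*(-12 + o)
T(159) - 433908 = 159*(-12 + 159) - 433908 = 159*147 - 433908 = 23373 - 433908 = -410535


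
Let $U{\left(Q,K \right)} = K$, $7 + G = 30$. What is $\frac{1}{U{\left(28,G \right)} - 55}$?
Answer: $- \frac{1}{32} \approx -0.03125$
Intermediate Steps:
$G = 23$ ($G = -7 + 30 = 23$)
$\frac{1}{U{\left(28,G \right)} - 55} = \frac{1}{23 - 55} = \frac{1}{-32} = - \frac{1}{32}$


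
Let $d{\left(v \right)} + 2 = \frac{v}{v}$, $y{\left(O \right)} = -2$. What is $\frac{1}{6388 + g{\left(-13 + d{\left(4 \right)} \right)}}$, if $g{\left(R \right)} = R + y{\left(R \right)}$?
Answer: $\frac{1}{6372} \approx 0.00015694$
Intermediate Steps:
$d{\left(v \right)} = -1$ ($d{\left(v \right)} = -2 + \frac{v}{v} = -2 + 1 = -1$)
$g{\left(R \right)} = -2 + R$ ($g{\left(R \right)} = R - 2 = -2 + R$)
$\frac{1}{6388 + g{\left(-13 + d{\left(4 \right)} \right)}} = \frac{1}{6388 - 16} = \frac{1}{6372}$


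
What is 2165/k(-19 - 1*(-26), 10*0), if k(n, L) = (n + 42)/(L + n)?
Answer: 2165/7 ≈ 309.29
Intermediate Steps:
k(n, L) = (42 + n)/(L + n)
2165/k(-19 - 1*(-26), 10*0) = 2165/(((42 + (-19 - 1*(-26)))/(10*0 + (-19 - 1*(-26))))) = 2165/(((42 + (-19 + 26))/(0 + (-19 + 26)))) = 2165/(((42 + 7)/(0 + 7))) = 2165/((49/7)) = 2165/(((⅐)*49)) = 2165/7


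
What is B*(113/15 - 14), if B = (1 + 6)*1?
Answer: -679/15 ≈ -45.267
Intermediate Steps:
B = 7 (B = 7*1 = 7)
B*(113/15 - 14) = 7*(113/15 - 14) = 7*(-97/15) = -679/15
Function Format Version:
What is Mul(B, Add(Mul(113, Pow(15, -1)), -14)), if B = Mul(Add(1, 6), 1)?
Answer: Rational(-679, 15) ≈ -45.267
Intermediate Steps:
B = 7 (B = Mul(7, 1) = 7)
Mul(B, Add(Mul(113, Pow(15, -1)), -14)) = Mul(7, Add(Mul(113, Pow(15, -1)), -14)) = Mul(7, Add(Mul(113, Rational(1, 15)), -14)) = Mul(7, Add(Rational(113, 15), -14)) = Mul(7, Rational(-97, 15)) = Rational(-679, 15)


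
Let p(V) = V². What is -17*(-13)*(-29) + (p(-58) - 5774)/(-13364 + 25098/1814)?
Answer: -77601825121/12108599 ≈ -6408.8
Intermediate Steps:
-17*(-13)*(-29) + (p(-58) - 5774)/(-13364 + 25098/1814) = -17*(-13)*(-29) + ((-58)² - 5774)/(-13364 + 25098/1814) = 221*(-29) + (3364 - 5774)/(-13364 + 25098*(1/1814)) = -6409 - 2410/(-13364 + 12549/907) = -6409 - 2410/(-12108599/907) = -6409 - 2410*(-907/12108599) = -6409 + 2185870/12108599 = -77601825121/12108599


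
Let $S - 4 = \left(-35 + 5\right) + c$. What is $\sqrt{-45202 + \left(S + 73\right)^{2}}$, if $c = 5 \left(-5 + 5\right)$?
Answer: $3 i \sqrt{4777} \approx 207.35 i$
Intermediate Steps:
$c = 0$ ($c = 5 \cdot 0 = 0$)
$S = -26$ ($S = 4 + \left(\left(-35 + 5\right) + 0\right) = 4 + \left(-30 + 0\right) = 4 - 30 = -26$)
$\sqrt{-45202 + \left(S + 73\right)^{2}} = \sqrt{-45202 + \left(-26 + 73\right)^{2}} = \sqrt{-45202 + 47^{2}} = \sqrt{-45202 + 2209} = \sqrt{-42993} = 3 i \sqrt{4777}$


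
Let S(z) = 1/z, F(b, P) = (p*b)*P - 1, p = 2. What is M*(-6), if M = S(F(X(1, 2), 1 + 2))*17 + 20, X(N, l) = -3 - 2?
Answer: -3618/31 ≈ -116.71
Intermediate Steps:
X(N, l) = -5
F(b, P) = -1 + 2*P*b (F(b, P) = (2*b)*P - 1 = 2*P*b - 1 = -1 + 2*P*b)
M = 603/31 (M = 17/(-1 + 2*(1 + 2)*(-5)) + 20 = 17/(-1 + 2*3*(-5)) + 20 = 17/(-1 - 30) + 20 = 17/(-31) + 20 = -1/31*17 + 20 = -17/31 + 20 = 603/31 ≈ 19.452)
M*(-6) = (603/31)*(-6) = -3618/31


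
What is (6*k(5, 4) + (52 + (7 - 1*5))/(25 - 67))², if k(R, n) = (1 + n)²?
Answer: 1083681/49 ≈ 22116.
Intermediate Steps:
(6*k(5, 4) + (52 + (7 - 1*5))/(25 - 67))² = (6*(1 + 4)² + (52 + (7 - 1*5))/(25 - 67))² = (6*5² + (52 + (7 - 5))/(-42))² = (6*25 + (52 + 2)*(-1/42))² = (150 + 54*(-1/42))² = (150 - 9/7)² = (1041/7)² = 1083681/49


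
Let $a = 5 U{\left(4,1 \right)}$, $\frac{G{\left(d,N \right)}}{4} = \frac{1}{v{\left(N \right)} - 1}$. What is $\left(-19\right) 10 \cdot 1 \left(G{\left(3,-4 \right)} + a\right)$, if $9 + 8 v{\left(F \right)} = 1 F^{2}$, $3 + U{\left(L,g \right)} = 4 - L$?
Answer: $8930$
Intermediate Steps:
$U{\left(L,g \right)} = 1 - L$ ($U{\left(L,g \right)} = -3 - \left(-4 + L\right) = 1 - L$)
$v{\left(F \right)} = - \frac{9}{8} + \frac{F^{2}}{8}$ ($v{\left(F \right)} = - \frac{9}{8} + \frac{1 F^{2}}{8} = - \frac{9}{8} + \frac{F^{2}}{8}$)
$G{\left(d,N \right)} = \frac{4}{- \frac{17}{8} + \frac{N^{2}}{8}}$ ($G{\left(d,N \right)} = \frac{4}{\left(- \frac{9}{8} + \frac{N^{2}}{8}\right) - 1} = \frac{4}{- \frac{17}{8} + \frac{N^{2}}{8}}$)
$a = -15$ ($a = 5 \left(1 - 4\right) = 5 \left(-3\right) = -15$)
$\left(-19\right) 10 \cdot 1 \left(G{\left(3,-4 \right)} + a\right) = \left(-19\right) 10 \cdot 1 \left(\frac{32}{-17 + \left(-4\right)^{2}} - 15\right) = - 190 \cdot 1 \left(\frac{32}{-17 + 16} - 15\right) = - 190 \cdot 1 \left(\frac{32}{-1} - 15\right) = - 190 \cdot 1 \left(32 \left(-1\right) - 15\right) = - 190 \cdot 1 \left(-32 - 15\right) = - 190 \cdot 1 \left(-47\right) = \left(-190\right) \left(-47\right) = 8930$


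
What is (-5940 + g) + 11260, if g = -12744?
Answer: -7424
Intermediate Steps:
(-5940 + g) + 11260 = (-5940 - 12744) + 11260 = -18684 + 11260 = -7424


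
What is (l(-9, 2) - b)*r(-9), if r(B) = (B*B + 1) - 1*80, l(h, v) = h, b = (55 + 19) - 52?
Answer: -62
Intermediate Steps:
b = 22 (b = 74 - 52 = 22)
r(B) = -79 + B² (r(B) = (B² + 1) - 80 = (1 + B²) - 80 = -79 + B²)
(l(-9, 2) - b)*r(-9) = (-9 - 1*22)*(-79 + (-9)²) = (-9 - 22)*(-79 + 81) = -31*2 = -62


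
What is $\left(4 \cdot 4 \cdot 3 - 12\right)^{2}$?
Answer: $1296$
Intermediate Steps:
$\left(4 \cdot 4 \cdot 3 - 12\right)^{2} = \left(16 \cdot 3 - 12\right)^{2} = \left(48 - 12\right)^{2} = 36^{2} = 1296$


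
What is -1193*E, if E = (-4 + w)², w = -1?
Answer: -29825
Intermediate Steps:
E = 25 (E = (-4 - 1)² = (-5)² = 25)
-1193*E = -1193*25 = -29825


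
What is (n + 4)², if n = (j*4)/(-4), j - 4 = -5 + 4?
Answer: 1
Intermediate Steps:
j = 3 (j = 4 + (-5 + 4) = 4 - 1 = 3)
n = -3 (n = (3*4)/(-4) = 12*(-¼) = -3)
(n + 4)² = (-3 + 4)² = 1² = 1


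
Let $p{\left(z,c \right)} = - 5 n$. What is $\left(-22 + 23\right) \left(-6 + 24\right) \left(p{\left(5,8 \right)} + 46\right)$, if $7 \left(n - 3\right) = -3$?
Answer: $\frac{4176}{7} \approx 596.57$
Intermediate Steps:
$n = \frac{18}{7}$ ($n = 3 + \frac{1}{7} \left(-3\right) = 3 - \frac{3}{7} = \frac{18}{7} \approx 2.5714$)
$p{\left(z,c \right)} = - \frac{90}{7}$ ($p{\left(z,c \right)} = \left(-5\right) \frac{18}{7} = - \frac{90}{7}$)
$\left(-22 + 23\right) \left(-6 + 24\right) \left(p{\left(5,8 \right)} + 46\right) = \left(-22 + 23\right) \left(-6 + 24\right) \left(- \frac{90}{7} + 46\right) = 1 \cdot 18 \cdot \frac{232}{7} = 18 \cdot \frac{232}{7} = \frac{4176}{7}$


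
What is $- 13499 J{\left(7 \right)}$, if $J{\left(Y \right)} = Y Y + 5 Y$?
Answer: $-1133916$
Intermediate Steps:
$J{\left(Y \right)} = Y^{2} + 5 Y$
$- 13499 J{\left(7 \right)} = - 13499 \cdot 7 \left(5 + 7\right) = - 13499 \cdot 7 \cdot 12 = \left(-13499\right) 84 = -1133916$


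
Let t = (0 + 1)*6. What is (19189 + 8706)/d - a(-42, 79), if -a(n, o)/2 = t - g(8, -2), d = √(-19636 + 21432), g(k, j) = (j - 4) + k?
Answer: 8 + 27895*√449/898 ≈ 666.22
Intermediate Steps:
g(k, j) = -4 + j + k (g(k, j) = (-4 + j) + k = -4 + j + k)
t = 6 (t = 1*6 = 6)
d = 2*√449 (d = √1796 = 2*√449 ≈ 42.379)
a(n, o) = -8 (a(n, o) = -2*(6 - (-4 - 2 + 8)) = -2*(6 - 1*2) = -2*(6 - 2) = -2*4 = -8)
(19189 + 8706)/d - a(-42, 79) = (19189 + 8706)/((2*√449)) - 1*(-8) = 27895*(√449/898) + 8 = 27895*√449/898 + 8 = 8 + 27895*√449/898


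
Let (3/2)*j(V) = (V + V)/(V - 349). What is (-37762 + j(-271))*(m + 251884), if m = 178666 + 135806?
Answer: -9944678419004/465 ≈ -2.1386e+10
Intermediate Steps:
m = 314472
j(V) = 4*V/(3*(-349 + V)) (j(V) = 2*((V + V)/(V - 349))/3 = 2*((2*V)/(-349 + V))/3 = 2*(2*V/(-349 + V))/3 = 4*V/(3*(-349 + V)))
(-37762 + j(-271))*(m + 251884) = (-37762 + (4/3)*(-271)/(-349 - 271))*(314472 + 251884) = (-37762 + (4/3)*(-271)/(-620))*566356 = (-37762 + (4/3)*(-271)*(-1/620))*566356 = (-37762 + 271/465)*566356 = -17559059/465*566356 = -9944678419004/465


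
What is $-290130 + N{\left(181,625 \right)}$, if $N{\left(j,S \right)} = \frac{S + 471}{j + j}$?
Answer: $- \frac{52512982}{181} \approx -2.9013 \cdot 10^{5}$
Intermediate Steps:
$N{\left(j,S \right)} = \frac{471 + S}{2 j}$
$-290130 + N{\left(181,625 \right)} = -290130 + \frac{471 + 625}{2 \cdot 181} = -290130 + \frac{1}{2} \cdot \frac{1}{181} \cdot 1096 = -290130 + \frac{548}{181} = - \frac{52512982}{181}$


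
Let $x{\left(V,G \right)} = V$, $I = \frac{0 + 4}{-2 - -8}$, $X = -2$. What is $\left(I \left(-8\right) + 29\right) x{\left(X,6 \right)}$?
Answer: $- \frac{142}{3} \approx -47.333$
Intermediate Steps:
$I = \frac{2}{3}$ ($I = \frac{4}{-2 + 8} = \frac{4}{6} = 4 \cdot \frac{1}{6} = \frac{2}{3} \approx 0.66667$)
$\left(I \left(-8\right) + 29\right) x{\left(X,6 \right)} = \left(\frac{2}{3} \left(-8\right) + 29\right) \left(-2\right) = \left(- \frac{16}{3} + 29\right) \left(-2\right) = \frac{71}{3} \left(-2\right) = - \frac{142}{3}$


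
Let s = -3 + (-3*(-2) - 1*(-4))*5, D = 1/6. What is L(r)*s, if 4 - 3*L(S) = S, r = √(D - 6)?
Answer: 188/3 - 47*I*√210/18 ≈ 62.667 - 37.839*I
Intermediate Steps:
D = ⅙ (D = 1*(⅙) = ⅙ ≈ 0.16667)
r = I*√210/6 (r = √(⅙ - 6) = √(-35/6) = I*√210/6 ≈ 2.4152*I)
L(S) = 4/3 - S/3
s = 47 (s = -3 + (6 + 4)*5 = -3 + 10*5 = -3 + 50 = 47)
L(r)*s = (4/3 - I*√210/18)*47 = 188/3 - 47*I*√210/18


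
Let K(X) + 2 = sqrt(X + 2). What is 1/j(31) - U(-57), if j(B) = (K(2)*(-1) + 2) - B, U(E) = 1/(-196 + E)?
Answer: -224/7337 ≈ -0.030530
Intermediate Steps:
K(X) = -2 + sqrt(2 + X) (K(X) = -2 + sqrt(X + 2) = -2 + sqrt(2 + X))
j(B) = 2 - B (j(B) = ((-2 + sqrt(2 + 2))*(-1) + 2) - B = ((-2 + sqrt(4))*(-1) + 2) - B = ((-2 + 2)*(-1) + 2) - B = (0*(-1) + 2) - B = (0 + 2) - B = 2 - B)
1/j(31) - U(-57) = 1/(2 - 1*31) - 1/(-196 - 57) = 1/(2 - 31) - 1/(-253) = 1/(-29) - 1*(-1/253) = -1/29 + 1/253 = -224/7337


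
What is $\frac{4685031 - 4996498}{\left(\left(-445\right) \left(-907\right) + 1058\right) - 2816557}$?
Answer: $\frac{311467}{2411884} \approx 0.12914$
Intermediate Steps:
$\frac{4685031 - 4996498}{\left(\left(-445\right) \left(-907\right) + 1058\right) - 2816557} = - \frac{311467}{\left(403615 + 1058\right) - 2816557} = - \frac{311467}{404673 - 2816557} = - \frac{311467}{-2411884} = \left(-311467\right) \left(- \frac{1}{2411884}\right) = \frac{311467}{2411884}$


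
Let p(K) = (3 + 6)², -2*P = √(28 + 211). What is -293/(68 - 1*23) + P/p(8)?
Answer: -293/45 - √239/162 ≈ -6.6065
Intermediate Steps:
P = -√239/2 (P = -√(28 + 211)/2 = -√239/2 ≈ -7.7298)
p(K) = 81 (p(K) = 9² = 81)
-293/(68 - 1*23) + P/p(8) = -293/(68 - 1*23) - √239/2/81 = -293/(68 - 23) - √239/2*(1/81) = -293/45 - √239/162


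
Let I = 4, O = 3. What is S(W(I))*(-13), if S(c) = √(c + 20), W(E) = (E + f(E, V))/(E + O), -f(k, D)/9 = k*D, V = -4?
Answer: -156*√14/7 ≈ -83.385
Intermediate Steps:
f(k, D) = -9*D*k (f(k, D) = -9*k*D = -9*D*k)
W(E) = 37*E/(3 + E) (W(E) = (E - 9*(-4)*E)/(E + 3) = (E + 36*E)/(3 + E) = (37*E)/(3 + E) = 37*E/(3 + E))
S(c) = √(20 + c)
S(W(I))*(-13) = √(20 + 37*4/(3 + 4))*(-13) = √(20 + 37*4/7)*(-13) = √(20 + 37*4*(⅐))*(-13) = √(20 + 148/7)*(-13) = √(288/7)*(-13) = (12*√14/7)*(-13) = -156*√14/7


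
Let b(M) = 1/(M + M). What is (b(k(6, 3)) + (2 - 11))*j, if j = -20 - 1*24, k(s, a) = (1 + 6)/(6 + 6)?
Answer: 2508/7 ≈ 358.29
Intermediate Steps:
k(s, a) = 7/12
j = -44 (j = -20 - 24 = -44)
b(M) = 1/(2*M)
(b(k(6, 3)) + (2 - 11))*j = (1/(2*(7/12)) + (2 - 11))*(-44) = ((½)*(12/7) - 9)*(-44) = (6/7 - 9)*(-44) = -57/7*(-44) = 2508/7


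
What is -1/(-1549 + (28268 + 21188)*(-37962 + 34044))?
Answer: 1/193770157 ≈ 5.1608e-9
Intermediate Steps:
-1/(-1549 + (28268 + 21188)*(-37962 + 34044)) = -1/(-1549 + 49456*(-3918)) = -1/(-1549 - 193768608) = -1/(-193770157) = -1*(-1/193770157) = 1/193770157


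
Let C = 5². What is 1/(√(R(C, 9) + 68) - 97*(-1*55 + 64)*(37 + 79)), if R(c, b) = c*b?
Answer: -101268/10255207531 - √293/10255207531 ≈ -9.8765e-6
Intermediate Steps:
C = 25
R(c, b) = b*c
1/(√(R(C, 9) + 68) - 97*(-1*55 + 64)*(37 + 79)) = 1/(√(9*25 + 68) - 97*(-1*55 + 64)*(37 + 79)) = 1/(√(225 + 68) - 97*(-55 + 64)*116) = 1/(√293 - 873*116) = 1/(√293 - 97*1044) = 1/(√293 - 101268) = 1/(-101268 + √293)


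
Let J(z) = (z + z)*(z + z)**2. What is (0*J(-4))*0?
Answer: 0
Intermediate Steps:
J(z) = 8*z**3 (J(z) = (2*z)*(2*z)**2 = (2*z)*(4*z**2) = 8*z**3)
(0*J(-4))*0 = (0*(8*(-4)**3))*0 = (0*(8*(-64)))*0 = (0*(-512))*0 = 0*0 = 0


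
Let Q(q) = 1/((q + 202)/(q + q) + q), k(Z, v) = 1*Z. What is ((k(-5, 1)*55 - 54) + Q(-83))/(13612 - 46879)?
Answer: 1524093/154103833 ≈ 0.0098900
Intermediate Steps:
k(Z, v) = Z
Q(q) = 1/(q + (202 + q)/(2*q)) (Q(q) = 1/((202 + q)/((2*q)) + q) = 1/((202 + q)*(1/(2*q)) + q) = 1/((202 + q)/(2*q) + q) = 1/(q + (202 + q)/(2*q)))
((k(-5, 1)*55 - 54) + Q(-83))/(13612 - 46879) = ((-5*55 - 54) + 2*(-83)/(202 - 83 + 2*(-83)**2))/(13612 - 46879) = ((-275 - 54) + 2*(-83)/(202 - 83 + 2*6889))/(-33267) = (-329 + 2*(-83)/(202 - 83 + 13778))*(-1/33267) = (-329 + 2*(-83)/13897)*(-1/33267) = (-329 + 2*(-83)*(1/13897))*(-1/33267) = (-329 - 166/13897)*(-1/33267) = -4572279/13897*(-1/33267) = 1524093/154103833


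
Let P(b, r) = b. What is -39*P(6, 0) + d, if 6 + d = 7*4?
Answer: -212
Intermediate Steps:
d = 22 (d = -6 + 7*4 = -6 + 28 = 22)
-39*P(6, 0) + d = -39*6 + 22 = -234 + 22 = -212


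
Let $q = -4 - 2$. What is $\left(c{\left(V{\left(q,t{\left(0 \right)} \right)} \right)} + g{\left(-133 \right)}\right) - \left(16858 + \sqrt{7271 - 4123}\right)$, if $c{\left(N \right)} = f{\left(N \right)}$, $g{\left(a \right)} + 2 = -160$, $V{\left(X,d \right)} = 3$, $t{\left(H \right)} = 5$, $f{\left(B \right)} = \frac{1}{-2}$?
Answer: $- \frac{34041}{2} - 2 \sqrt{787} \approx -17077.0$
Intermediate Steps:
$f{\left(B \right)} = - \frac{1}{2}$
$q = -6$ ($q = -4 - 2 = -6$)
$g{\left(a \right)} = -162$ ($g{\left(a \right)} = -2 - 160 = -162$)
$c{\left(N \right)} = - \frac{1}{2}$
$\left(c{\left(V{\left(q,t{\left(0 \right)} \right)} \right)} + g{\left(-133 \right)}\right) - \left(16858 + \sqrt{7271 - 4123}\right) = \left(- \frac{1}{2} - 162\right) - \left(16858 + \sqrt{7271 - 4123}\right) = - \frac{325}{2} - \left(16858 + \sqrt{3148}\right) = - \frac{325}{2} - \left(16858 + 2 \sqrt{787}\right) = - \frac{34041}{2} - 2 \sqrt{787}$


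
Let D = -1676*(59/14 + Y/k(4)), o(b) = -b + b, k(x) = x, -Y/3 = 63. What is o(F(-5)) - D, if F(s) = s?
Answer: -504895/7 ≈ -72128.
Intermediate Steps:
Y = -189 (Y = -3*63 = -189)
o(b) = 0
D = 504895/7 (D = -1676*(59/14 - 189/4) = -1676*(-1205/28) = 504895/7 ≈ 72128.)
o(F(-5)) - D = 0 - 1*504895/7 = 0 - 504895/7 = -504895/7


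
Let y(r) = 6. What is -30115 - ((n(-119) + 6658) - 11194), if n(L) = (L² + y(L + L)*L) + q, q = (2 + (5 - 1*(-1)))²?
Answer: -39090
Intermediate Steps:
q = 64 (q = (2 + (5 + 1))² = (2 + 6)² = 8² = 64)
n(L) = 64 + L² + 6*L (n(L) = (L² + 6*L) + 64 = 64 + L² + 6*L)
-30115 - ((n(-119) + 6658) - 11194) = -30115 - (((64 + (-119)² + 6*(-119)) + 6658) - 11194) = -30115 - (((64 + 14161 - 714) + 6658) - 11194) = -30115 - ((13511 + 6658) - 11194) = -30115 - (20169 - 11194) = -30115 - 1*8975 = -30115 - 8975 = -39090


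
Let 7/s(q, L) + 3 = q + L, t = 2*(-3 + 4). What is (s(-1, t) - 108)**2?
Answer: 49729/4 ≈ 12432.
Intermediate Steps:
t = 2 (t = 2*1 = 2)
s(q, L) = 7/(-3 + L + q) (s(q, L) = 7/(-3 + (q + L)) = 7/(-3 + (L + q)) = 7/(-3 + L + q))
(s(-1, t) - 108)**2 = (7/(-3 + 2 - 1) - 108)**2 = (7/(-2) - 108)**2 = (7*(-1/2) - 108)**2 = (-7/2 - 108)**2 = (-223/2)**2 = 49729/4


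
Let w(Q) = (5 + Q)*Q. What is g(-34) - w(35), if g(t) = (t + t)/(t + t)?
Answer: -1399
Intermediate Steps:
w(Q) = Q*(5 + Q)
g(t) = 1 (g(t) = (2*t)/((2*t)) = (2*t)*(1/(2*t)) = 1)
g(-34) - w(35) = 1 - 35*(5 + 35) = 1 - 35*40 = 1 - 1*1400 = 1 - 1400 = -1399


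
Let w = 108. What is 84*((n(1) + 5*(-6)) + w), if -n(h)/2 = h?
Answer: 6384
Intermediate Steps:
n(h) = -2*h
84*((n(1) + 5*(-6)) + w) = 84*((-2*1 + 5*(-6)) + 108) = 84*((-2 - 30) + 108) = 84*(-32 + 108) = 84*76 = 6384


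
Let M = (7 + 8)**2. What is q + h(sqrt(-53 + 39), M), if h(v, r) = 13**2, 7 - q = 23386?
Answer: -23210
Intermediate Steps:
q = -23379 (q = 7 - 1*23386 = 7 - 23386 = -23379)
M = 225 (M = 15**2 = 225)
h(v, r) = 169
q + h(sqrt(-53 + 39), M) = -23379 + 169 = -23210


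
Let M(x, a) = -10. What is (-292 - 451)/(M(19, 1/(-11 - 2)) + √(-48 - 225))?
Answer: 7430/373 + 743*I*√273/373 ≈ 19.92 + 32.913*I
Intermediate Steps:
(-292 - 451)/(M(19, 1/(-11 - 2)) + √(-48 - 225)) = (-292 - 451)/(-10 + √(-48 - 225)) = -743/(-10 + √(-273)) = -743/(-10 + I*√273)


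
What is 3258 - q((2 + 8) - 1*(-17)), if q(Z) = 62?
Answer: 3196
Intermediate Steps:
3258 - q((2 + 8) - 1*(-17)) = 3258 - 1*62 = 3258 - 62 = 3196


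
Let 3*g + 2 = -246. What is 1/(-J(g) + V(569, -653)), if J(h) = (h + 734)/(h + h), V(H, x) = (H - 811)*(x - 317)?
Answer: 248/58216497 ≈ 4.2600e-6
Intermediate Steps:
V(H, x) = (-811 + H)*(-317 + x)
g = -248/3 (g = -⅔ + (⅓)*(-246) = -⅔ - 82 = -248/3 ≈ -82.667)
J(h) = (734 + h)/(2*h) (J(h) = (734 + h)/((2*h)) = (734 + h)*(1/(2*h)) = (734 + h)/(2*h))
1/(-J(g) + V(569, -653)) = 1/(-(734 - 248/3)/(2*(-248/3)) + (257087 - 811*(-653) - 317*569 + 569*(-653))) = 1/(-(-3)*1954/(2*248*3) + (257087 + 529583 - 180373 - 371557)) = 1/(-1*(-977/248) + 234740) = 1/(977/248 + 234740) = 1/(58216497/248) = 248/58216497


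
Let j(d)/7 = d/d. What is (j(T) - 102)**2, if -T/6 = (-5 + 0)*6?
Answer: 9025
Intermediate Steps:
T = 180 (T = -6*(-5 + 0)*6 = -(-30)*6 = -6*(-30) = 180)
j(d) = 7 (j(d) = 7*(d/d) = 7*1 = 7)
(j(T) - 102)**2 = (7 - 102)**2 = (-95)**2 = 9025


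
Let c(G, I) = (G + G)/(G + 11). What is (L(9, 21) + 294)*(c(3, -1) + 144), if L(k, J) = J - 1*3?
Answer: 315432/7 ≈ 45062.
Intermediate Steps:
L(k, J) = -3 + J (L(k, J) = J - 3 = -3 + J)
c(G, I) = 2*G/(11 + G) (c(G, I) = (2*G)/(11 + G) = 2*G/(11 + G))
(L(9, 21) + 294)*(c(3, -1) + 144) = ((-3 + 21) + 294)*(2*3/(11 + 3) + 144) = (18 + 294)*(2*3/14 + 144) = 312*(2*3*(1/14) + 144) = 312*(3/7 + 144) = 312*(1011/7) = 315432/7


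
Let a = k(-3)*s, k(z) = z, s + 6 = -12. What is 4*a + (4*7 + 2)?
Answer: 246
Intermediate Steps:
s = -18 (s = -6 - 12 = -18)
a = 54 (a = -3*(-18) = 54)
4*a + (4*7 + 2) = 4*54 + (4*7 + 2) = 216 + (28 + 2) = 216 + 30 = 246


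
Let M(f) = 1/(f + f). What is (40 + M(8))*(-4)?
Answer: -641/4 ≈ -160.25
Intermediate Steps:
M(f) = 1/(2*f)
(40 + M(8))*(-4) = (40 + (½)/8)*(-4) = (40 + (½)*(⅛))*(-4) = (40 + 1/16)*(-4) = (641/16)*(-4) = -641/4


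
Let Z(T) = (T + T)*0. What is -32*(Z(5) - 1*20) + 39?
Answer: 679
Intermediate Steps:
Z(T) = 0 (Z(T) = (2*T)*0 = 0)
-32*(Z(5) - 1*20) + 39 = -32*(0 - 1*20) + 39 = -32*(0 - 20) + 39 = -32*(-20) + 39 = 640 + 39 = 679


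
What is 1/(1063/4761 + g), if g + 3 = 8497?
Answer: 4761/40440997 ≈ 0.00011773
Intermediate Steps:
g = 8494 (g = -3 + 8497 = 8494)
1/(1063/4761 + g) = 1/(1063/4761 + 8494) = 1/(40440997/4761) = 4761/40440997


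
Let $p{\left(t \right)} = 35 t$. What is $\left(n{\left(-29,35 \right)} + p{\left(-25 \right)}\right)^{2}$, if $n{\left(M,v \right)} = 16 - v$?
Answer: $799236$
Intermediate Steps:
$\left(n{\left(-29,35 \right)} + p{\left(-25 \right)}\right)^{2} = \left(\left(16 - 35\right) + 35 \left(-25\right)\right)^{2} = \left(\left(16 - 35\right) - 875\right)^{2} = \left(-19 - 875\right)^{2} = \left(-894\right)^{2} = 799236$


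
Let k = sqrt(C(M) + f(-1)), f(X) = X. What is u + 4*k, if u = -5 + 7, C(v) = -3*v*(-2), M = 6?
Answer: 2 + 4*sqrt(35) ≈ 25.664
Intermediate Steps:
C(v) = 6*v
u = 2
k = sqrt(35) (k = sqrt(6*6 - 1) = sqrt(36 - 1) = sqrt(35) ≈ 5.9161)
u + 4*k = 2 + 4*sqrt(35)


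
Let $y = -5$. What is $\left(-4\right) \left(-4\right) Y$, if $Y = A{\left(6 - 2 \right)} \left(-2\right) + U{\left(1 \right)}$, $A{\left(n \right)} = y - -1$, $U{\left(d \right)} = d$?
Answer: $144$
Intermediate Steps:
$A{\left(n \right)} = -4$ ($A{\left(n \right)} = -5 - -1 = -5 + 1 = -4$)
$Y = 9$ ($Y = \left(-4\right) \left(-2\right) + 1 = 8 + 1 = 9$)
$\left(-4\right) \left(-4\right) Y = \left(-4\right) \left(-4\right) 9 = 16 \cdot 9 = 144$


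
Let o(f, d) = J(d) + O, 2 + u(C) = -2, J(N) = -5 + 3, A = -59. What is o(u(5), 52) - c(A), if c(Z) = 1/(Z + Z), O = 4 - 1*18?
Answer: -1887/118 ≈ -15.992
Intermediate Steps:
O = -14 (O = 4 - 18 = -14)
J(N) = -2
u(C) = -4 (u(C) = -2 - 2 = -4)
o(f, d) = -16 (o(f, d) = -2 - 14 = -16)
c(Z) = 1/(2*Z)
o(u(5), 52) - c(A) = -16 - 1/(2*(-59)) = -16 - (-1)/(2*59) = -16 - 1*(-1/118) = -16 + 1/118 = -1887/118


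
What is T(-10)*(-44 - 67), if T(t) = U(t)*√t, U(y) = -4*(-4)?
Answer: -1776*I*√10 ≈ -5616.2*I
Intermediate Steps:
U(y) = 16
T(t) = 16*√t
T(-10)*(-44 - 67) = (16*√(-10))*(-44 - 67) = (16*(I*√10))*(-111) = (16*I*√10)*(-111) = -1776*I*√10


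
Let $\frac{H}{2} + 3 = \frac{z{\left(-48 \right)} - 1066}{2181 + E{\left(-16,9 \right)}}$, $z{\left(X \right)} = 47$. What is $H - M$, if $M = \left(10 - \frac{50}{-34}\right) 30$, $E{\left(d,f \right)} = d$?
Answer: $- \frac{12920726}{36805} \approx -351.06$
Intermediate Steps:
$M = \frac{5850}{17}$ ($M = \left(10 - - \frac{25}{17}\right) 30 = \left(10 + \frac{25}{17}\right) 30 = \frac{195}{17} \cdot 30 = \frac{5850}{17} \approx 344.12$)
$H = - \frac{15028}{2165}$ ($H = -6 + 2 \frac{47 - 1066}{2181 - 16} = -6 + 2 \left(- \frac{1019}{2165}\right) = -6 - \frac{2038}{2165} = - \frac{15028}{2165} \approx -6.9413$)
$H - M = - \frac{15028}{2165} - \frac{5850}{17} = - \frac{12920726}{36805}$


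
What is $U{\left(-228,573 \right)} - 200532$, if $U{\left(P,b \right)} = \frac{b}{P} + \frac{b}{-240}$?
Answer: $- \frac{304816089}{1520} \approx -2.0054 \cdot 10^{5}$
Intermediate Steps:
$U{\left(P,b \right)} = - \frac{b}{240} + \frac{b}{P}$ ($U{\left(P,b \right)} = \frac{b}{P} + b \left(- \frac{1}{240}\right) = \frac{b}{P} - \frac{b}{240} = - \frac{b}{240} + \frac{b}{P}$)
$U{\left(-228,573 \right)} - 200532 = \left(\left(- \frac{1}{240}\right) 573 + \frac{573}{-228}\right) - 200532 = \left(- \frac{191}{80} + 573 \left(- \frac{1}{228}\right)\right) - 200532 = \left(- \frac{191}{80} - \frac{191}{76}\right) - 200532 = - \frac{7449}{1520} - 200532 = - \frac{304816089}{1520}$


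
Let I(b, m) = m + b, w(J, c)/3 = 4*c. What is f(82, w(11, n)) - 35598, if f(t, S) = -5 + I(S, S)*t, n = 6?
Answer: -23795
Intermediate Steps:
w(J, c) = 12*c (w(J, c) = 3*(4*c) = 12*c)
I(b, m) = b + m
f(t, S) = -5 + 2*S*t (f(t, S) = -5 + (S + S)*t = -5 + (2*S)*t = -5 + 2*S*t)
f(82, w(11, n)) - 35598 = (-5 + 2*(12*6)*82) - 35598 = (-5 + 2*72*82) - 35598 = (-5 + 11808) - 35598 = 11803 - 35598 = -23795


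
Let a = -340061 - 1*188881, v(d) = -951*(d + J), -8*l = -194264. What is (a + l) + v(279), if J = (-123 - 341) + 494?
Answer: -798518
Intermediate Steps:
J = 30 (J = -464 + 494 = 30)
l = 24283 (l = -⅛*(-194264) = 24283)
v(d) = -28530 - 951*d (v(d) = -951*(d + 30) = -951*(30 + d) = -28530 - 951*d)
a = -528942 (a = -340061 - 188881 = -528942)
(a + l) + v(279) = (-528942 + 24283) + (-28530 - 951*279) = -504659 + (-28530 - 265329) = -504659 - 293859 = -798518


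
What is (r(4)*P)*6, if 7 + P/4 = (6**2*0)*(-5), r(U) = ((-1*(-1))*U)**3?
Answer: -10752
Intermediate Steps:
r(U) = U**3 (r(U) = (1*U)**3 = U**3)
P = -28 (P = -28 + 4*((6**2*0)*(-5)) = -28 + 4*((36*0)*(-5)) = -28 + 4*(0*(-5)) = -28 + 4*0 = -28 + 0 = -28)
(r(4)*P)*6 = (4**3*(-28))*6 = (64*(-28))*6 = -1792*6 = -10752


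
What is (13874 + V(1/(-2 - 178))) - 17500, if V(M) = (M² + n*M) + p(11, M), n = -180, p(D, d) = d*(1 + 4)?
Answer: -117450899/32400 ≈ -3625.0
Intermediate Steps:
p(D, d) = 5*d (p(D, d) = d*5 = 5*d)
V(M) = M² - 175*M (V(M) = (M² - 180*M) + 5*M = M² - 175*M)
(13874 + V(1/(-2 - 178))) - 17500 = (13874 + (-175 + 1/(-2 - 178))/(-2 - 178)) - 17500 = (13874 + (-175 + 1/(-180))/(-180)) - 17500 = (13874 - (-175 - 1/180)/180) - 17500 = (13874 - 1/180*(-31501/180)) - 17500 = (13874 + 31501/32400) - 17500 = 449549101/32400 - 17500 = -117450899/32400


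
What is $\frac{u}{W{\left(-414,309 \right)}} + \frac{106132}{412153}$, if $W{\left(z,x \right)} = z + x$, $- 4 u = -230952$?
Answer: $- \frac{1132654574}{2060765} \approx -549.63$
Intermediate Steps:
$u = 57738$ ($u = \left(- \frac{1}{4}\right) \left(-230952\right) = 57738$)
$W{\left(z,x \right)} = x + z$
$\frac{u}{W{\left(-414,309 \right)}} + \frac{106132}{412153} = \frac{57738}{309 - 414} + \frac{106132}{412153} = \frac{57738}{-105} + 106132 \cdot \frac{1}{412153} = 57738 \left(- \frac{1}{105}\right) + \frac{106132}{412153} = - \frac{19246}{35} + \frac{106132}{412153} = - \frac{1132654574}{2060765}$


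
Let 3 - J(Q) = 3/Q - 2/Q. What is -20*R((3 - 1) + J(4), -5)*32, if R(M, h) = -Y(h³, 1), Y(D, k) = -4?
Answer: -2560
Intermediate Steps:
J(Q) = 3 - 1/Q (J(Q) = 3 - (3/Q - 2/Q) = 3 - 1/Q)
R(M, h) = 4 (R(M, h) = -1*(-4) = 4)
-20*R((3 - 1) + J(4), -5)*32 = -20*4*32 = -80*32 = -1*2560 = -2560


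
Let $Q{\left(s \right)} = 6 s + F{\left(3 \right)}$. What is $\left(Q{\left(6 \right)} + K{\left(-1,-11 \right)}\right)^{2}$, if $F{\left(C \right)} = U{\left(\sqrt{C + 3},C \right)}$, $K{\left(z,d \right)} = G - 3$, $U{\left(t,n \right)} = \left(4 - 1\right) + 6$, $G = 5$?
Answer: $2209$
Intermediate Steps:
$U{\left(t,n \right)} = 9$ ($U{\left(t,n \right)} = 3 + 6 = 9$)
$K{\left(z,d \right)} = 2$ ($K{\left(z,d \right)} = 5 - 3 = 2$)
$F{\left(C \right)} = 9$
$Q{\left(s \right)} = 9 + 6 s$ ($Q{\left(s \right)} = 6 s + 9 = 9 + 6 s$)
$\left(Q{\left(6 \right)} + K{\left(-1,-11 \right)}\right)^{2} = \left(\left(9 + 6 \cdot 6\right) + 2\right)^{2} = \left(\left(9 + 36\right) + 2\right)^{2} = \left(45 + 2\right)^{2} = 47^{2} = 2209$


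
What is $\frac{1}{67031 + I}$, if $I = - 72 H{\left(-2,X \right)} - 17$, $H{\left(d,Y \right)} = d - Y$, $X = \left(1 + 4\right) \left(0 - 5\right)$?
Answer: $\frac{1}{65358} \approx 1.53 \cdot 10^{-5}$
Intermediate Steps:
$X = -25$ ($X = 5 \left(-5\right) = -25$)
$I = -1673$ ($I = - 72 \left(-2 - -25\right) - 17 = - 72 \left(-2 + 25\right) - 17 = \left(-72\right) 23 - 17 = -1656 - 17 = -1673$)
$\frac{1}{67031 + I} = \frac{1}{67031 - 1673} = \frac{1}{65358}$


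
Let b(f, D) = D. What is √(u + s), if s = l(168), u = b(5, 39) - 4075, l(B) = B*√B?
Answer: 2*√(-1009 + 84*√42) ≈ 43.11*I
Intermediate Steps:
l(B) = B^(3/2)
u = -4036 (u = 39 - 4075 = -4036)
s = 336*√42 (s = 168^(3/2) = 336*√42 ≈ 2177.5)
√(u + s) = √(-4036 + 336*√42)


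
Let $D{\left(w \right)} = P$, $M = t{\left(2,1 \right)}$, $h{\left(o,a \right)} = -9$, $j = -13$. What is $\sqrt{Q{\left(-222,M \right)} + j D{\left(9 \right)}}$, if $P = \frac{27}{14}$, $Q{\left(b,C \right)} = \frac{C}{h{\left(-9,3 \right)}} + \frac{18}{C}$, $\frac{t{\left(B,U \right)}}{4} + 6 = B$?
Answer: $\frac{i \sqrt{172298}}{84} \approx 4.9415 i$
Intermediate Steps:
$t{\left(B,U \right)} = -24 + 4 B$
$M = -16$ ($M = -24 + 4 \cdot 2 = -24 + 8 = -16$)
$Q{\left(b,C \right)} = \frac{18}{C} - \frac{C}{9}$ ($Q{\left(b,C \right)} = \frac{C}{-9} + \frac{18}{C} = C \left(- \frac{1}{9}\right) + \frac{18}{C} = - \frac{C}{9} + \frac{18}{C} = \frac{18}{C} - \frac{C}{9}$)
$P = \frac{27}{14}$ ($P = 27 \cdot \frac{1}{14} = \frac{27}{14} \approx 1.9286$)
$D{\left(w \right)} = \frac{27}{14}$
$\sqrt{Q{\left(-222,M \right)} + j D{\left(9 \right)}} = \sqrt{\left(\frac{18}{-16} - - \frac{16}{9}\right) - \frac{351}{14}} = \sqrt{\left(18 \left(- \frac{1}{16}\right) + \frac{16}{9}\right) - \frac{351}{14}} = \sqrt{\left(- \frac{9}{8} + \frac{16}{9}\right) - \frac{351}{14}} = \sqrt{\frac{47}{72} - \frac{351}{14}} = \sqrt{- \frac{12307}{504}} = \frac{i \sqrt{172298}}{84}$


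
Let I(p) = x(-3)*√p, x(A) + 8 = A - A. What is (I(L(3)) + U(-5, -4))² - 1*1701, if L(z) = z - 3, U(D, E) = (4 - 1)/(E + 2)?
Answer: -6795/4 ≈ -1698.8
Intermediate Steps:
x(A) = -8 (x(A) = -8 + (A - A) = -8 + 0 = -8)
U(D, E) = 3/(2 + E)
L(z) = -3 + z
I(p) = -8*√p
(I(L(3)) + U(-5, -4))² - 1*1701 = (-8*√(-3 + 3) + 3/(2 - 4))² - 1*1701 = (-8*√0 + 3/(-2))² - 1701 = (-8*0 + 3*(-½))² - 1701 = (0 - 3/2)² - 1701 = (-3/2)² - 1701 = 9/4 - 1701 = -6795/4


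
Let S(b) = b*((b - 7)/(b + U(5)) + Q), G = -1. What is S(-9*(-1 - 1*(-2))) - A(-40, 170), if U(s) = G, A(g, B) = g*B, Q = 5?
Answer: 33703/5 ≈ 6740.6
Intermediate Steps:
A(g, B) = B*g
U(s) = -1
S(b) = b*(5 + (-7 + b)/(-1 + b)) (S(b) = b*((b - 7)/(b - 1) + 5) = b*((-7 + b)/(-1 + b) + 5) = b*(5 + (-7 + b)/(-1 + b)))
S(-9*(-1 - 1*(-2))) - A(-40, 170) = 6*(-9*(-1 - 1*(-2)))*(-2 - 9*(-1 - 1*(-2)))/(-1 - 9*(-1 - 1*(-2))) - 170*(-40) = 6*(-9*(-1 + 2))*(-2 - 9*(-1 + 2))/(-1 - 9*(-1 + 2)) - 1*(-6800) = 6*(-9*1)*(-2 - 9*1)/(-1 - 9*1) + 6800 = 6*(-9)*(-2 - 9)/(-1 - 9) + 6800 = 6*(-9)*(-11)/(-10) + 6800 = 6*(-9)*(-⅒)*(-11) + 6800 = -297/5 + 6800 = 33703/5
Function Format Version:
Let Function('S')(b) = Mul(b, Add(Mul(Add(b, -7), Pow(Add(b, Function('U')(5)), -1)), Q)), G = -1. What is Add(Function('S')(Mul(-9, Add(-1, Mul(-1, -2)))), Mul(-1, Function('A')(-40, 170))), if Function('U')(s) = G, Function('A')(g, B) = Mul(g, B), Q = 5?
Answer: Rational(33703, 5) ≈ 6740.6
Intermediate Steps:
Function('A')(g, B) = Mul(B, g)
Function('U')(s) = -1
Function('S')(b) = Mul(b, Add(5, Mul(Pow(Add(-1, b), -1), Add(-7, b)))) (Function('S')(b) = Mul(b, Add(Mul(Add(b, -7), Pow(Add(b, -1), -1)), 5)) = Mul(b, Add(Mul(Add(-7, b), Pow(Add(-1, b), -1)), 5)) = Mul(b, Add(Mul(Pow(Add(-1, b), -1), Add(-7, b)), 5)) = Mul(b, Add(5, Mul(Pow(Add(-1, b), -1), Add(-7, b)))))
Add(Function('S')(Mul(-9, Add(-1, Mul(-1, -2)))), Mul(-1, Function('A')(-40, 170))) = Add(Mul(6, Mul(-9, Add(-1, Mul(-1, -2))), Pow(Add(-1, Mul(-9, Add(-1, Mul(-1, -2)))), -1), Add(-2, Mul(-9, Add(-1, Mul(-1, -2))))), Mul(-1, Mul(170, -40))) = Add(Mul(6, Mul(-9, Add(-1, 2)), Pow(Add(-1, Mul(-9, Add(-1, 2))), -1), Add(-2, Mul(-9, Add(-1, 2)))), Mul(-1, -6800)) = Add(Mul(6, Mul(-9, 1), Pow(Add(-1, Mul(-9, 1)), -1), Add(-2, Mul(-9, 1))), 6800) = Add(Mul(6, -9, Pow(Add(-1, -9), -1), Add(-2, -9)), 6800) = Add(Mul(6, -9, Pow(-10, -1), -11), 6800) = Add(Mul(6, -9, Rational(-1, 10), -11), 6800) = Add(Rational(-297, 5), 6800) = Rational(33703, 5)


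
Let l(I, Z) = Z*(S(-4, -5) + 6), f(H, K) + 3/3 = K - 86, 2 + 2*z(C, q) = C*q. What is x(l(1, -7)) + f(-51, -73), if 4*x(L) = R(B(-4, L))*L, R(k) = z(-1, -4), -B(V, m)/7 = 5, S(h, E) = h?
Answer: -327/2 ≈ -163.50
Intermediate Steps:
z(C, q) = -1 + C*q/2 (z(C, q) = -1 + (C*q)/2 = -1 + C*q/2)
B(V, m) = -35 (B(V, m) = -7*5 = -35)
f(H, K) = -87 + K (f(H, K) = -1 + (K - 86) = -1 + (-86 + K) = -87 + K)
R(k) = 1 (R(k) = -1 + (½)*(-1)*(-4) = -1 + 2 = 1)
l(I, Z) = 2*Z (l(I, Z) = Z*(-4 + 6) = Z*2 = 2*Z)
x(L) = L/4 (x(L) = (1*L)/4 = L/4)
x(l(1, -7)) + f(-51, -73) = (2*(-7))/4 + (-87 - 73) = (¼)*(-14) - 160 = -7/2 - 160 = -327/2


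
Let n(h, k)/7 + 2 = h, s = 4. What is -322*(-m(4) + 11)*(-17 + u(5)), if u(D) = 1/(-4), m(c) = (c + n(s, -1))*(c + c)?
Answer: -1477497/2 ≈ -7.3875e+5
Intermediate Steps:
n(h, k) = -14 + 7*h
m(c) = 2*c*(14 + c) (m(c) = (c + (-14 + 7*4))*(c + c) = (c + (-14 + 28))*(2*c) = (c + 14)*(2*c) = (14 + c)*(2*c) = 2*c*(14 + c))
u(D) = -¼
-322*(-m(4) + 11)*(-17 + u(5)) = -322*(-2*4*(14 + 4) + 11)*(-17 - ¼) = -322*(-2*4*18 + 11)*(-69)/4 = -322*(-1*144 + 11)*(-69)/4 = -322*(-144 + 11)*(-69)/4 = -(-42826)*(-69)/4 = -322*9177/4 = -1477497/2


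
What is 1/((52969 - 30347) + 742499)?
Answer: 1/765121 ≈ 1.3070e-6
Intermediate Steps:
1/((52969 - 30347) + 742499) = 1/(22622 + 742499) = 1/765121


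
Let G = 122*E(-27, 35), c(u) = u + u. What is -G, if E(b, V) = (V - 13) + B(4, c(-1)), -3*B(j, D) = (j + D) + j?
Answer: -2440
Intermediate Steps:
c(u) = 2*u
B(j, D) = -2*j/3 - D/3 (B(j, D) = -((j + D) + j)/3 = -((D + j) + j)/3 = -(D + 2*j)/3 = -2*j/3 - D/3)
E(b, V) = -15 + V (E(b, V) = (V - 13) + (-⅔*4 - 2*(-1)/3) = (-13 + V) + (-8/3 - ⅓*(-2)) = (-13 + V) + (-8/3 + ⅔) = (-13 + V) - 2 = -15 + V)
G = 2440 (G = 122*(-15 + 35) = 122*20 = 2440)
-G = -1*2440 = -2440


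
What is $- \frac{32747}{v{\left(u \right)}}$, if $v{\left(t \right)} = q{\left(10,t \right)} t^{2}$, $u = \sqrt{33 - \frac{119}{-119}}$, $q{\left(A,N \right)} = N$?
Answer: $- \frac{32747 \sqrt{34}}{1156} \approx -165.18$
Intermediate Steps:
$u = \sqrt{34}$ ($u = \sqrt{33 - -1} = \sqrt{33 + 1} = \sqrt{34} \approx 5.8309$)
$v{\left(t \right)} = t^{3}$ ($v{\left(t \right)} = t t^{2} = t^{3}$)
$- \frac{32747}{v{\left(u \right)}} = - \frac{32747}{\left(\sqrt{34}\right)^{3}} = - \frac{32747}{34 \sqrt{34}} = - 32747 \frac{\sqrt{34}}{1156} = - \frac{32747 \sqrt{34}}{1156}$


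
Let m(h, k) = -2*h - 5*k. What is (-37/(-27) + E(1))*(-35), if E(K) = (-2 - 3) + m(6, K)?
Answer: 19495/27 ≈ 722.04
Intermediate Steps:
m(h, k) = -5*k - 2*h
E(K) = -17 - 5*K (E(K) = (-2 - 3) + (-5*K - 2*6) = -5 + (-5*K - 12) = -5 + (-12 - 5*K) = -17 - 5*K)
(-37/(-27) + E(1))*(-35) = (-37/(-27) + (-17 - 5*1))*(-35) = (-37*(-1/27) + (-17 - 5))*(-35) = (37/27 - 22)*(-35) = -557/27*(-35) = 19495/27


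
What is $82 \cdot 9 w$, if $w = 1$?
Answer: $738$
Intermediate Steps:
$82 \cdot 9 w = 82 \cdot 9 \cdot 1 = 738 \cdot 1 = 738$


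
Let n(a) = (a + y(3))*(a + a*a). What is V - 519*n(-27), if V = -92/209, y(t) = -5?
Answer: 2436692452/209 ≈ 1.1659e+7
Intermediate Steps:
V = -92/209 (V = -92*1/209 = -92/209 ≈ -0.44019)
n(a) = (-5 + a)*(a + a²) (n(a) = (a - 5)*(a + a*a) = (-5 + a)*(a + a²))
V - 519*n(-27) = -92/209 - (-14013)*(-5 + (-27)² - 4*(-27)) = -92/209 - (-14013)*(-5 + 729 + 108) = -92/209 - (-14013)*832 = -92/209 - 519*(-22464) = -92/209 + 11658816 = 2436692452/209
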